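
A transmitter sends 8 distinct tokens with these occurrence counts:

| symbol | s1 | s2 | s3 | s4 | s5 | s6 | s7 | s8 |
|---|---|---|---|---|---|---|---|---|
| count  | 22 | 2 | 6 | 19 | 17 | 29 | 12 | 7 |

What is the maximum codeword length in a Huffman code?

Merge the two lowest-weight nodes at each step:
s2(2) + s3(6) → 8
s8(7) + 8 → 15
s7(12) + 15 → 27
s5(17) + s4(19) → 36
s1(22) + 27 → 49
s6(29) + 36 → 65
49 + 65 → 114
The rarest symbols sit at the bottom; the longest codeword is 5 bits.

5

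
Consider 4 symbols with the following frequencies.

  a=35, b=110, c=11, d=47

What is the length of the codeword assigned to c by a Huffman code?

Huffman merges, smallest pair first:
merge c(11) and a(35): 46
merge 46 and d(47): 93
merge 93 and b(110): 203
c's leaf is at depth 3, giving a 3-bit codeword.

3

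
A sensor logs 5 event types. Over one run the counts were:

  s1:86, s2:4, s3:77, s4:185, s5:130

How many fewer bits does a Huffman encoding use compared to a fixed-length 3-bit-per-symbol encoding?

Fixed-length: 3 bits × 482 symbols = 1446 bits.
Huffman merges:
merge s2(4) and s3(77): 81
merge 81 and s1(86): 167
merge s5(130) and 167: 297
merge s4(185) and 297: 482
Huffman total = 81 + 167 + 297 + 482 = 1027 bits.
Saving = 1446 − 1027 = 419 bits.

419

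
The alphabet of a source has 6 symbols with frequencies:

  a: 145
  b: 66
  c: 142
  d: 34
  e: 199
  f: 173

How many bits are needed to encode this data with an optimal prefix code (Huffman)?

1860

Build the Huffman tree bottom-up:
merge d(34) and b(66): 100
merge 100 and c(142): 242
merge a(145) and f(173): 318
merge e(199) and 242: 441
merge 318 and 441: 759
Total encoded bits = sum of merged weights = 100 + 242 + 318 + 441 + 759 = 1860.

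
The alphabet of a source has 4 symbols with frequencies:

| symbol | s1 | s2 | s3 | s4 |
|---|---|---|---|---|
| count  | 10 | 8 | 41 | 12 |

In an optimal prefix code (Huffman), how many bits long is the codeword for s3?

Build the tree from the bottom:
merge s2(8) and s1(10): 18
merge s4(12) and 18: 30
merge 30 and s3(41): 71
s3 sits one level below the root: a 1-bit codeword.

1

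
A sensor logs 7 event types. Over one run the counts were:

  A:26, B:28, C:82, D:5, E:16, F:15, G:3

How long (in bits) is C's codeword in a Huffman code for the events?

Repeatedly merge the two smallest:
combine G(3), D(5) → 8
combine 8, F(15) → 23
combine E(16), 23 → 39
combine A(26), B(28) → 54
combine 39, 54 → 93
combine C(82), 93 → 175
C is a child of the root — depth 1, so its codeword is a single bit.

1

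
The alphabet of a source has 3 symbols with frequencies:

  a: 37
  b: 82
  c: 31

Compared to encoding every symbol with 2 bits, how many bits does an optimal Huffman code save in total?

Fixed-length: 2 bits × 150 symbols = 300 bits.
Huffman merges:
c(31) + a(37) → 68
68 + b(82) → 150
Huffman total = 68 + 150 = 218 bits.
Saving = 300 − 218 = 82 bits.

82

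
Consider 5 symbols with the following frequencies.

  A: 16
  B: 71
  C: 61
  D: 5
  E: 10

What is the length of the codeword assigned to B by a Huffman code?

1

Huffman merges, smallest pair first:
combine D(5), E(10) → 15
combine 15, A(16) → 31
combine 31, C(61) → 92
combine B(71), 92 → 163
B is merged only at the final step, so code length = 1.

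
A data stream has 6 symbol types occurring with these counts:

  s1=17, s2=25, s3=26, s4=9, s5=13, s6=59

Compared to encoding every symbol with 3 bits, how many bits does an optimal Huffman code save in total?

Fixed-length: 3 bits × 149 symbols = 447 bits.
Huffman merges:
combine s4(9), s5(13) → 22
combine s1(17), 22 → 39
combine s2(25), s3(26) → 51
combine 39, 51 → 90
combine s6(59), 90 → 149
Huffman total = 22 + 39 + 51 + 90 + 149 = 351 bits.
Saving = 447 − 351 = 96 bits.

96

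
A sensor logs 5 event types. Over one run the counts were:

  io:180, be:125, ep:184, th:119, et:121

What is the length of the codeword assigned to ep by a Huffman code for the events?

2

Huffman merges, smallest pair first:
th(119) + et(121) → 240
be(125) + io(180) → 305
ep(184) + 240 → 424
305 + 424 → 729
ep's leaf is at depth 2, giving a 2-bit codeword.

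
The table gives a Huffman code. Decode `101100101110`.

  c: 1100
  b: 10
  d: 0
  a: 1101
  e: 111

Read left to right; each codeword is recognised as soon as it completes (prefix code):
  10→b | 1100→c | 10→b | 111→e | 0→d
Decoded message: bcbed

bcbed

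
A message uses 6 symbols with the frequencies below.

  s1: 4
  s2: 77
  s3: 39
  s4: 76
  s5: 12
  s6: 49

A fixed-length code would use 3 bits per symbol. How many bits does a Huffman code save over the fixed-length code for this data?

Fixed-length: 3 bits × 257 symbols = 771 bits.
Huffman merges:
merge s1(4) and s5(12): 16
merge 16 and s3(39): 55
merge s6(49) and 55: 104
merge s4(76) and s2(77): 153
merge 104 and 153: 257
Huffman total = 16 + 55 + 104 + 153 + 257 = 585 bits.
Saving = 771 − 585 = 186 bits.

186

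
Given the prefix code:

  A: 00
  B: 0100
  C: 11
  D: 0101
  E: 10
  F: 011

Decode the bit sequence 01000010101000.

BAEEEA

Read left to right; each codeword is recognised as soon as it completes (prefix code):
  0100→B | 00→A | 10→E | 10→E | 10→E | 00→A
Decoded message: BAEEEA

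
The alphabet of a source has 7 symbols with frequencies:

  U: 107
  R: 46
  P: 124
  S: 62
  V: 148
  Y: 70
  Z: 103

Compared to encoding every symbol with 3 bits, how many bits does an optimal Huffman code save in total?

164

Fixed-length: 3 bits × 660 symbols = 1980 bits.
Huffman merges:
combine R(46), S(62) → 108
combine Y(70), Z(103) → 173
combine U(107), 108 → 215
combine P(124), V(148) → 272
combine 173, 215 → 388
combine 272, 388 → 660
Huffman total = 108 + 173 + 215 + 272 + 388 + 660 = 1816 bits.
Saving = 1980 − 1816 = 164 bits.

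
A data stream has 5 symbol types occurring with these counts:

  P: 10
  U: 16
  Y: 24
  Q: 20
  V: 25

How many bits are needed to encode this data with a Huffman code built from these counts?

Build the Huffman tree bottom-up:
merge P(10) and U(16): 26
merge Q(20) and Y(24): 44
merge V(25) and 26: 51
merge 44 and 51: 95
The encoded length is the sum of every internal node's weight: 26 + 44 + 51 + 95 = 216 bits.

216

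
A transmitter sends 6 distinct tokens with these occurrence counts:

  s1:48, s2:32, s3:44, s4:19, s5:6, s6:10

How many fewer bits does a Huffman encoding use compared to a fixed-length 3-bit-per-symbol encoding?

Fixed-length: 3 bits × 159 symbols = 477 bits.
Huffman merges:
combine s5(6), s6(10) → 16
combine 16, s4(19) → 35
combine s2(32), 35 → 67
combine s3(44), s1(48) → 92
combine 67, 92 → 159
Huffman total = 16 + 35 + 67 + 92 + 159 = 369 bits.
Saving = 477 − 369 = 108 bits.

108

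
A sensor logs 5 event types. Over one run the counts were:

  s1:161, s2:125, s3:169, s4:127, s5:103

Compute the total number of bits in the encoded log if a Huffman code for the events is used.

Greedily combine the two least-frequent nodes:
merge s5(103) and s2(125): 228
merge s4(127) and s1(161): 288
merge s3(169) and 228: 397
merge 288 and 397: 685
Each symbol's bit-cost is frequency × depth; summing gives 1598 bits (equivalently 228 + 288 + 397 + 685).

1598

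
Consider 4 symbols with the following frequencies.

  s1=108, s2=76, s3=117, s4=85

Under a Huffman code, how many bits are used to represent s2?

Repeatedly merge the two smallest:
s2(76) + s4(85) → 161
s1(108) + s3(117) → 225
161 + 225 → 386
The subtree containing s2 is merged 2 times, so code length = 2.

2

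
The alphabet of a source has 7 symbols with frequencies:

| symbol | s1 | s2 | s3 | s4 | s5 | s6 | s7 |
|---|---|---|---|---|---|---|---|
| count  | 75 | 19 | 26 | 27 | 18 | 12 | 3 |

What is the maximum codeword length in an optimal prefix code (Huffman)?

5

Merge the two lowest-weight nodes at each step:
s7(3) + s6(12) → 15
15 + s5(18) → 33
s2(19) + s3(26) → 45
s4(27) + 33 → 60
45 + 60 → 105
s1(75) + 105 → 180
The rarest symbols sit at the bottom; the longest codeword is 5 bits.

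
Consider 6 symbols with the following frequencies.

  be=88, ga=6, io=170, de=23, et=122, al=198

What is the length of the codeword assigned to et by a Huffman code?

2

Huffman merges, smallest pair first:
merge ga(6) and de(23): 29
merge 29 and be(88): 117
merge 117 and et(122): 239
merge io(170) and al(198): 368
merge 239 and 368: 607
The subtree containing et is merged 2 times, so code length = 2.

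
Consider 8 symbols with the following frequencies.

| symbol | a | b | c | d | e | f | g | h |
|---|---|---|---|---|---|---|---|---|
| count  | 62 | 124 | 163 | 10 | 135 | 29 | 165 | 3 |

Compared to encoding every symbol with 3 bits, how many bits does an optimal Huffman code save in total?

Fixed-length: 3 bits × 691 symbols = 2073 bits.
Huffman merges:
h(3) + d(10) → 13
13 + f(29) → 42
42 + a(62) → 104
104 + b(124) → 228
e(135) + c(163) → 298
g(165) + 228 → 393
298 + 393 → 691
Huffman total = 13 + 42 + 104 + 228 + 298 + 393 + 691 = 1769 bits.
Saving = 2073 − 1769 = 304 bits.

304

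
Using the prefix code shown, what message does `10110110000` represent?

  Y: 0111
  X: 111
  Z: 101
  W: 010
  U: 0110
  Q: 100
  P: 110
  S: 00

Read left to right; each codeword is recognised as soon as it completes (prefix code):
  101→Z | 101→Z | 100→Q | 00→S
Decoded message: ZZQS

ZZQS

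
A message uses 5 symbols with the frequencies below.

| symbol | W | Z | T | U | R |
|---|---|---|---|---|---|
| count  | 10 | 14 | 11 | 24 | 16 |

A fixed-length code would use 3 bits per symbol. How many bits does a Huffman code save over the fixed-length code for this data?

Fixed-length: 3 bits × 75 symbols = 225 bits.
Huffman merges:
W(10) + T(11) → 21
Z(14) + R(16) → 30
21 + U(24) → 45
30 + 45 → 75
Huffman total = 21 + 30 + 45 + 75 = 171 bits.
Saving = 225 − 171 = 54 bits.

54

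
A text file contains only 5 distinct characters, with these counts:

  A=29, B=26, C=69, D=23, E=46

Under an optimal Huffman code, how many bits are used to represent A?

Huffman merges, smallest pair first:
combine D(23), B(26) → 49
combine A(29), E(46) → 75
combine 49, C(69) → 118
combine 75, 118 → 193
A's leaf is at depth 2, giving a 2-bit codeword.

2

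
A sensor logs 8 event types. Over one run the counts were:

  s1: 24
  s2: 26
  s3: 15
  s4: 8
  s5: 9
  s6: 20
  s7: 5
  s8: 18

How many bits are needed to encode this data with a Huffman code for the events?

360

Greedily combine the two least-frequent nodes:
merge s7(5) and s4(8): 13
merge s5(9) and 13: 22
merge s3(15) and s8(18): 33
merge s6(20) and 22: 42
merge s1(24) and s2(26): 50
merge 33 and 42: 75
merge 50 and 75: 125
Each symbol's bit-cost is frequency × depth; summing gives 360 bits (equivalently 13 + 22 + 33 + 42 + 50 + 75 + 125).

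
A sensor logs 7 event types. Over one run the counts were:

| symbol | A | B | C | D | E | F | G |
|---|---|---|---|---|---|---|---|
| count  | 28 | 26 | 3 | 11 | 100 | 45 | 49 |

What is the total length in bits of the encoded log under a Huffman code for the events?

640

Build the Huffman tree bottom-up:
C(3) + D(11) → 14
14 + B(26) → 40
A(28) + 40 → 68
F(45) + G(49) → 94
68 + 94 → 162
E(100) + 162 → 262
The encoded length is the sum of every internal node's weight: 14 + 40 + 68 + 94 + 162 + 262 = 640 bits.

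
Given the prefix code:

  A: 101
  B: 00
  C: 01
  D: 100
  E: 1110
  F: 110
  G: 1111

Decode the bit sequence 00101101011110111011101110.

BAACEEEE

Read left to right; each codeword is recognised as soon as it completes (prefix code):
  00→B | 101→A | 101→A | 01→C | 1110→E | 1110→E | 1110→E | 1110→E
Decoded message: BAACEEEE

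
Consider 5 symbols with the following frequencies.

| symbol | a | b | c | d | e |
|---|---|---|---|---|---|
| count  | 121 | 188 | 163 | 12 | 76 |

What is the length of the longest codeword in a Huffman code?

3

Merge the two lowest-weight nodes at each step:
d(12) + e(76) → 88
88 + a(121) → 209
c(163) + b(188) → 351
209 + 351 → 560
Maximum depth reached is 3.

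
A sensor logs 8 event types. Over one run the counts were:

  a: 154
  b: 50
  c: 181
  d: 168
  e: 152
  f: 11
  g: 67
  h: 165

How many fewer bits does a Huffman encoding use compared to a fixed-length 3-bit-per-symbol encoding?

160

Fixed-length: 3 bits × 948 symbols = 2844 bits.
Huffman merges:
f(11) + b(50) → 61
61 + g(67) → 128
128 + e(152) → 280
a(154) + h(165) → 319
d(168) + c(181) → 349
280 + 319 → 599
349 + 599 → 948
Huffman total = 61 + 128 + 280 + 319 + 349 + 599 + 948 = 2684 bits.
Saving = 2844 − 2684 = 160 bits.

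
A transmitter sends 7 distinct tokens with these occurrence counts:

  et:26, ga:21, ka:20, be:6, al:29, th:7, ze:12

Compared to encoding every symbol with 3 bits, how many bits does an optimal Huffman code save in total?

42

Fixed-length: 3 bits × 121 symbols = 363 bits.
Huffman merges:
combine be(6), th(7) → 13
combine ze(12), 13 → 25
combine ka(20), ga(21) → 41
combine 25, et(26) → 51
combine al(29), 41 → 70
combine 51, 70 → 121
Huffman total = 13 + 25 + 41 + 51 + 70 + 121 = 321 bits.
Saving = 363 − 321 = 42 bits.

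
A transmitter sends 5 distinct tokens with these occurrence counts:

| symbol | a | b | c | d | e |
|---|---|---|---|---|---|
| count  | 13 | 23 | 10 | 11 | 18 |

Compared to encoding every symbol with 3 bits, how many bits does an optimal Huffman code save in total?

Fixed-length: 3 bits × 75 symbols = 225 bits.
Huffman merges:
c(10) + d(11) → 21
a(13) + e(18) → 31
21 + b(23) → 44
31 + 44 → 75
Huffman total = 21 + 31 + 44 + 75 = 171 bits.
Saving = 225 − 171 = 54 bits.

54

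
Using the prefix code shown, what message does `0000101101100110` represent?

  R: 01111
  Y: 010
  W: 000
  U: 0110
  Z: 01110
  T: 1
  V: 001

WYTTUU

Read left to right; each codeword is recognised as soon as it completes (prefix code):
  000→W | 010→Y | 1→T | 1→T | 0110→U | 0110→U
Decoded message: WYTTUU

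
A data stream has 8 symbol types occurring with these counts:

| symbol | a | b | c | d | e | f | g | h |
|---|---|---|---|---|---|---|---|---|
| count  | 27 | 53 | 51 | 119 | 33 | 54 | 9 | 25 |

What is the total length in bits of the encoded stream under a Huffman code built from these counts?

1028

Build the Huffman tree bottom-up:
combine g(9), h(25) → 34
combine a(27), e(33) → 60
combine 34, c(51) → 85
combine b(53), f(54) → 107
combine 60, 85 → 145
combine 107, d(119) → 226
combine 145, 226 → 371
Each symbol's bit-cost is frequency × depth; summing gives 1028 bits (equivalently 34 + 60 + 85 + 107 + 145 + 226 + 371).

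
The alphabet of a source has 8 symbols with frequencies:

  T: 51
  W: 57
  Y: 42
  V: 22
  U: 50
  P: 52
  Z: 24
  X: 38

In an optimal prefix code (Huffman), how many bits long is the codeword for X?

Build the tree from the bottom:
merge V(22) and Z(24): 46
merge X(38) and Y(42): 80
merge 46 and U(50): 96
merge T(51) and P(52): 103
merge W(57) and 80: 137
merge 96 and 103: 199
merge 137 and 199: 336
X's leaf is at depth 3, giving a 3-bit codeword.

3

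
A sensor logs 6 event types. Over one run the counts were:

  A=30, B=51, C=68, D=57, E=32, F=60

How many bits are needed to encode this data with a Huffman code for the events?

766

Merge the two smallest weights repeatedly:
combine A(30), E(32) → 62
combine B(51), D(57) → 108
combine F(60), 62 → 122
combine C(68), 108 → 176
combine 122, 176 → 298
Total encoded bits = sum of merged weights = 62 + 108 + 122 + 176 + 298 = 766.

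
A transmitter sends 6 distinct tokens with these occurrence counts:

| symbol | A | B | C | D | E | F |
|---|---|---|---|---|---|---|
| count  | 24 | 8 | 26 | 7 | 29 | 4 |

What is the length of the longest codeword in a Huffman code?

Merge the two lowest-weight nodes at each step:
merge F(4) and D(7): 11
merge B(8) and 11: 19
merge 19 and A(24): 43
merge C(26) and E(29): 55
merge 43 and 55: 98
The first pair merged (F, D) ends up deepest, at depth 4.

4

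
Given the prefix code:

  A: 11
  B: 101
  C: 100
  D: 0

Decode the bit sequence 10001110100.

CDABDD

Read left to right; each codeword is recognised as soon as it completes (prefix code):
  100→C | 0→D | 11→A | 101→B | 0→D | 0→D
Decoded message: CDABDD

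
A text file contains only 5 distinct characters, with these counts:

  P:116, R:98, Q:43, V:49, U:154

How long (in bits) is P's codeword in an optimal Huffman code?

Build the tree from the bottom:
Q(43) + V(49) → 92
92 + R(98) → 190
P(116) + U(154) → 270
190 + 270 → 460
P's leaf is at depth 2, giving a 2-bit codeword.

2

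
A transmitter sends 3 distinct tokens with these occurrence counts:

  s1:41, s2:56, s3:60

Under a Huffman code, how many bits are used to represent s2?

2

Huffman merges, smallest pair first:
merge s1(41) and s2(56): 97
merge s3(60) and 97: 157
s2 sits 2 levels below the root, so its codeword is 2 bits.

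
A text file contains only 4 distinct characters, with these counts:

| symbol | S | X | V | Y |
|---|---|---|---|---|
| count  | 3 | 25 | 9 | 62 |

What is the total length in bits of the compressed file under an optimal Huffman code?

Merge the two smallest weights repeatedly:
combine S(3), V(9) → 12
combine 12, X(25) → 37
combine 37, Y(62) → 99
The encoded length is the sum of every internal node's weight: 12 + 37 + 99 = 148 bits.

148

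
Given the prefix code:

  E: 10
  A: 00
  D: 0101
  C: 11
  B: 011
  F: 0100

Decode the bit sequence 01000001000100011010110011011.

Read left to right; each codeword is recognised as soon as it completes (prefix code):
  0100→F | 00→A | 0100→F | 0100→F | 011→B | 0101→D | 10→E | 011→B | 011→B
Decoded message: FAFFBDEBB

FAFFBDEBB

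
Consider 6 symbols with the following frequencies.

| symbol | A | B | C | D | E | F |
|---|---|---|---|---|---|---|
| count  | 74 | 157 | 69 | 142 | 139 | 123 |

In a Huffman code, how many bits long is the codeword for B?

2

Repeatedly merge the two smallest:
combine C(69), A(74) → 143
combine F(123), E(139) → 262
combine D(142), 143 → 285
combine B(157), 262 → 419
combine 285, 419 → 704
B's leaf is at depth 2, giving a 2-bit codeword.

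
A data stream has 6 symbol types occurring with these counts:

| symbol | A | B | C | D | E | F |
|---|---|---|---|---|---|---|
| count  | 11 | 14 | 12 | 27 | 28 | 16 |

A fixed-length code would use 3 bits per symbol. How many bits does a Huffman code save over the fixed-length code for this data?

55

Fixed-length: 3 bits × 108 symbols = 324 bits.
Huffman merges:
merge A(11) and C(12): 23
merge B(14) and F(16): 30
merge 23 and D(27): 50
merge E(28) and 30: 58
merge 50 and 58: 108
Huffman total = 23 + 30 + 50 + 58 + 108 = 269 bits.
Saving = 324 − 269 = 55 bits.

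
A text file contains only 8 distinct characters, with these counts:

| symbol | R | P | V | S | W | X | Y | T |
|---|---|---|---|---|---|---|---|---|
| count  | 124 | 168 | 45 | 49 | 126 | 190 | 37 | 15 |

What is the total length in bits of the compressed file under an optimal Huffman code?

Build the Huffman tree bottom-up:
combine T(15), Y(37) → 52
combine V(45), S(49) → 94
combine 52, 94 → 146
combine R(124), W(126) → 250
combine 146, P(168) → 314
combine X(190), 250 → 440
combine 314, 440 → 754
Each symbol's bit-cost is frequency × depth; summing gives 2050 bits (equivalently 52 + 94 + 146 + 250 + 314 + 440 + 754).

2050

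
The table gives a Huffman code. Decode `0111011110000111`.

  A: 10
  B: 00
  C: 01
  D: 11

CDCDABCD

Read left to right; each codeword is recognised as soon as it completes (prefix code):
  01→C | 11→D | 01→C | 11→D | 10→A | 00→B | 01→C | 11→D
Decoded message: CDCDABCD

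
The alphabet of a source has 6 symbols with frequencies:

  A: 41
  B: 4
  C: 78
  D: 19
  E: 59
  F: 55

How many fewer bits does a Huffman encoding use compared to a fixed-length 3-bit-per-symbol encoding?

Fixed-length: 3 bits × 256 symbols = 768 bits.
Huffman merges:
B(4) + D(19) → 23
23 + A(41) → 64
F(55) + E(59) → 114
64 + C(78) → 142
114 + 142 → 256
Huffman total = 23 + 64 + 114 + 142 + 256 = 599 bits.
Saving = 768 − 599 = 169 bits.

169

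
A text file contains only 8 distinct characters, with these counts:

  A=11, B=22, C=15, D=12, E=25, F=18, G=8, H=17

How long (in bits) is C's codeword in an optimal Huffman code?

Build the tree from the bottom:
merge G(8) and A(11): 19
merge D(12) and C(15): 27
merge H(17) and F(18): 35
merge 19 and B(22): 41
merge E(25) and 27: 52
merge 35 and 41: 76
merge 52 and 76: 128
The subtree containing C is merged 3 times, so code length = 3.

3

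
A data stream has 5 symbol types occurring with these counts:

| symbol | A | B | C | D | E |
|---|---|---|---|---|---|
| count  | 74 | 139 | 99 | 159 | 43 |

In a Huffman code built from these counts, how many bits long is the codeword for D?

2

Build the tree from the bottom:
combine E(43), A(74) → 117
combine C(99), 117 → 216
combine B(139), D(159) → 298
combine 216, 298 → 514
D sits 2 levels below the root, so its codeword is 2 bits.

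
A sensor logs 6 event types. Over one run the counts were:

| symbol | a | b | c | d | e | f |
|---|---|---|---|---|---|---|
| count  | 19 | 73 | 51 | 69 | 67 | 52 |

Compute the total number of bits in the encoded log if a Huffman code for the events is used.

Greedily combine the two least-frequent nodes:
merge a(19) and c(51): 70
merge f(52) and e(67): 119
merge d(69) and 70: 139
merge b(73) and 119: 192
merge 139 and 192: 331
The encoded length is the sum of every internal node's weight: 70 + 119 + 139 + 192 + 331 = 851 bits.

851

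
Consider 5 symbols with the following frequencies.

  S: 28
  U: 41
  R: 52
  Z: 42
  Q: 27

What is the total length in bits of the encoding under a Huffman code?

435

Build the Huffman tree bottom-up:
Q(27) + S(28) → 55
U(41) + Z(42) → 83
R(52) + 55 → 107
83 + 107 → 190
Total encoded bits = sum of merged weights = 55 + 83 + 107 + 190 = 435.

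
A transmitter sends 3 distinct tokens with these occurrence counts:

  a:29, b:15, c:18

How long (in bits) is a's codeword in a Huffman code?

Repeatedly merge the two smallest:
merge b(15) and c(18): 33
merge a(29) and 33: 62
a is a child of the root — depth 1, so its codeword is a single bit.

1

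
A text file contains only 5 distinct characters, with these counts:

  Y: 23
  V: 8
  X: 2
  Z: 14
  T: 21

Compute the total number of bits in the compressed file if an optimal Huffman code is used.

146

Greedily combine the two least-frequent nodes:
merge X(2) and V(8): 10
merge 10 and Z(14): 24
merge T(21) and Y(23): 44
merge 24 and 44: 68
Each symbol's bit-cost is frequency × depth; summing gives 146 bits (equivalently 10 + 24 + 44 + 68).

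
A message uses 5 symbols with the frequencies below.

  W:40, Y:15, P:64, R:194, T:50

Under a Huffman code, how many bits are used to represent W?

Huffman merges, smallest pair first:
merge Y(15) and W(40): 55
merge T(50) and 55: 105
merge P(64) and 105: 169
merge 169 and R(194): 363
W sits 4 levels below the root, so its codeword is 4 bits.

4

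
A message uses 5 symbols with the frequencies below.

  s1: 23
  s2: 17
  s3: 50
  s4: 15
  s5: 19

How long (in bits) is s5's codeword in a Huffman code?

3

Build the tree from the bottom:
combine s4(15), s2(17) → 32
combine s5(19), s1(23) → 42
combine 32, 42 → 74
combine s3(50), 74 → 124
s5's leaf is at depth 3, giving a 3-bit codeword.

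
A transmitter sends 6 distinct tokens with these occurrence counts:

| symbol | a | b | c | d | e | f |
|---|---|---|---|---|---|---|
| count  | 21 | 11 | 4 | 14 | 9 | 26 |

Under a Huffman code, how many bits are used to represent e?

Repeatedly merge the two smallest:
c(4) + e(9) → 13
b(11) + 13 → 24
d(14) + a(21) → 35
24 + f(26) → 50
35 + 50 → 85
e sits 4 levels below the root, so its codeword is 4 bits.

4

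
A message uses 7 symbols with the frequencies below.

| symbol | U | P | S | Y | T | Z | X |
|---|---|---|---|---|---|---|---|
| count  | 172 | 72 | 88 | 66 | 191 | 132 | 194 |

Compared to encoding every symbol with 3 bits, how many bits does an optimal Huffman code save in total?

Fixed-length: 3 bits × 915 symbols = 2745 bits.
Huffman merges:
combine Y(66), P(72) → 138
combine S(88), Z(132) → 220
combine 138, U(172) → 310
combine T(191), X(194) → 385
combine 220, 310 → 530
combine 385, 530 → 915
Huffman total = 138 + 220 + 310 + 385 + 530 + 915 = 2498 bits.
Saving = 2745 − 2498 = 247 bits.

247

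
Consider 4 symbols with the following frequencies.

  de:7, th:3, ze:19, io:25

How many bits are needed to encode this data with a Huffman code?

Merge the two smallest weights repeatedly:
combine th(3), de(7) → 10
combine 10, ze(19) → 29
combine io(25), 29 → 54
Total encoded bits = sum of merged weights = 10 + 29 + 54 = 93.

93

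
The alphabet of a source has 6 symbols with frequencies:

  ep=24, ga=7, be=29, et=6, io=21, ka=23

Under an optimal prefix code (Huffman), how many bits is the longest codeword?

Merge the two lowest-weight nodes at each step:
et(6) + ga(7) → 13
13 + io(21) → 34
ka(23) + ep(24) → 47
be(29) + 34 → 63
47 + 63 → 110
The rarest symbols sit at the bottom; the longest codeword is 4 bits.

4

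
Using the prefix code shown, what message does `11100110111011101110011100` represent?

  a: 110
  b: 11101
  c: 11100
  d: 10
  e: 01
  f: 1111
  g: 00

Read left to right; each codeword is recognised as soon as it completes (prefix code):
  11100→c | 110→a | 11101→b | 110→a | 11100→c | 11100→c
Decoded message: cabacc

cabacc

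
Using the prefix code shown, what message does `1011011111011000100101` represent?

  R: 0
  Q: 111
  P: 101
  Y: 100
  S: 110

PPQPYRYP

Read left to right; each codeword is recognised as soon as it completes (prefix code):
  101→P | 101→P | 111→Q | 101→P | 100→Y | 0→R | 100→Y | 101→P
Decoded message: PPQPYRYP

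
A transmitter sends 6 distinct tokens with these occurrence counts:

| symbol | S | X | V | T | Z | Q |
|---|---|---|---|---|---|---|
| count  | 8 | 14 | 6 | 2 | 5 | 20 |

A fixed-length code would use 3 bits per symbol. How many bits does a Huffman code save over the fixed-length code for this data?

35

Fixed-length: 3 bits × 55 symbols = 165 bits.
Huffman merges:
combine T(2), Z(5) → 7
combine V(6), 7 → 13
combine S(8), 13 → 21
combine X(14), Q(20) → 34
combine 21, 34 → 55
Huffman total = 7 + 13 + 21 + 34 + 55 = 130 bits.
Saving = 165 − 130 = 35 bits.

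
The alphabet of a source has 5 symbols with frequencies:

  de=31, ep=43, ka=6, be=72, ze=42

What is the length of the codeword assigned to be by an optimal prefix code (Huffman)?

Build the tree from the bottom:
merge ka(6) and de(31): 37
merge 37 and ze(42): 79
merge ep(43) and be(72): 115
merge 79 and 115: 194
The subtree containing be is merged 2 times, so code length = 2.

2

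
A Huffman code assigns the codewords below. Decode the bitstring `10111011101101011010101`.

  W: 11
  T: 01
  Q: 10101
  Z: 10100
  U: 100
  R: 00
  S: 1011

SSSTTQT

Read left to right; each codeword is recognised as soon as it completes (prefix code):
  1011→S | 1011→S | 1011→S | 01→T | 01→T | 10101→Q | 01→T
Decoded message: SSSTTQT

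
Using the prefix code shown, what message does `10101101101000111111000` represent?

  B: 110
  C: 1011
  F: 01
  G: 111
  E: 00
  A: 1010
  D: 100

ABBDFGBE

Read left to right; each codeword is recognised as soon as it completes (prefix code):
  1010→A | 110→B | 110→B | 100→D | 01→F | 111→G | 110→B | 00→E
Decoded message: ABBDFGBE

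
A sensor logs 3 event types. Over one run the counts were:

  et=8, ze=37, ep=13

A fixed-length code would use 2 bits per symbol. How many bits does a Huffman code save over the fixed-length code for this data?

37

Fixed-length: 2 bits × 58 symbols = 116 bits.
Huffman merges:
combine et(8), ep(13) → 21
combine 21, ze(37) → 58
Huffman total = 21 + 58 = 79 bits.
Saving = 116 − 79 = 37 bits.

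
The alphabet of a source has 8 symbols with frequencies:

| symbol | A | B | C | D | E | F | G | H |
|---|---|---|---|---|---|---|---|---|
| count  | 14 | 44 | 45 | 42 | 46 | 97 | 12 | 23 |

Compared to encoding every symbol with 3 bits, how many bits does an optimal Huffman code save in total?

Fixed-length: 3 bits × 323 symbols = 969 bits.
Huffman merges:
G(12) + A(14) → 26
H(23) + 26 → 49
D(42) + B(44) → 86
C(45) + E(46) → 91
49 + 86 → 135
91 + F(97) → 188
135 + 188 → 323
Huffman total = 26 + 49 + 86 + 91 + 135 + 188 + 323 = 898 bits.
Saving = 969 − 898 = 71 bits.

71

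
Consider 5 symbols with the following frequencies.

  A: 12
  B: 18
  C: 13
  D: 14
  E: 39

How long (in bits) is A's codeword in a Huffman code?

Repeatedly merge the two smallest:
merge A(12) and C(13): 25
merge D(14) and B(18): 32
merge 25 and 32: 57
merge E(39) and 57: 96
A sits 3 levels below the root, so its codeword is 3 bits.

3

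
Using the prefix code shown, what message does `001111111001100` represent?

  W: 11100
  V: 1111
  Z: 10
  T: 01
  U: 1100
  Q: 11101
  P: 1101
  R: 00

RVWU

Read left to right; each codeword is recognised as soon as it completes (prefix code):
  00→R | 1111→V | 11100→W | 1100→U
Decoded message: RVWU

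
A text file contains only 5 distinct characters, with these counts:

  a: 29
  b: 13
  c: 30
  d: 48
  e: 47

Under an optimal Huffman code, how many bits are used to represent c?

Build the tree from the bottom:
merge b(13) and a(29): 42
merge c(30) and 42: 72
merge e(47) and d(48): 95
merge 72 and 95: 167
c sits 2 levels below the root, so its codeword is 2 bits.

2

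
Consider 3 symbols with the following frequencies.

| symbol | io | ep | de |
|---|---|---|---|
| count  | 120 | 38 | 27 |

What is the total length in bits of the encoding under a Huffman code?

250

Build the Huffman tree bottom-up:
combine de(27), ep(38) → 65
combine 65, io(120) → 185
The encoded length is the sum of every internal node's weight: 65 + 185 = 250 bits.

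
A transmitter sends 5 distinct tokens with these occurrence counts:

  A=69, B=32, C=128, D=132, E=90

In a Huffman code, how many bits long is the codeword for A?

3

Build the tree from the bottom:
B(32) + A(69) → 101
E(90) + 101 → 191
C(128) + D(132) → 260
191 + 260 → 451
A's leaf is at depth 3, giving a 3-bit codeword.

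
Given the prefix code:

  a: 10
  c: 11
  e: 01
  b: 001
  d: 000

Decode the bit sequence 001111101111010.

bccecaa

Read left to right; each codeword is recognised as soon as it completes (prefix code):
  001→b | 11→c | 11→c | 01→e | 11→c | 10→a | 10→a
Decoded message: bccecaa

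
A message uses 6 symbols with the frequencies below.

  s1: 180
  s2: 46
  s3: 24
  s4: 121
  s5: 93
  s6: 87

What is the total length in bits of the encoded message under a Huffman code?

Build the Huffman tree bottom-up:
s3(24) + s2(46) → 70
70 + s6(87) → 157
s5(93) + s4(121) → 214
157 + s1(180) → 337
214 + 337 → 551
Each symbol's bit-cost is frequency × depth; summing gives 1329 bits (equivalently 70 + 157 + 214 + 337 + 551).

1329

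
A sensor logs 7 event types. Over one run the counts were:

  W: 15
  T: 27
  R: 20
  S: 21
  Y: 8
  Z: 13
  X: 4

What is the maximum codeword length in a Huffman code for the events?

4

Merge the two lowest-weight nodes at each step:
combine X(4), Y(8) → 12
combine 12, Z(13) → 25
combine W(15), R(20) → 35
combine S(21), 25 → 46
combine T(27), 35 → 62
combine 46, 62 → 108
The first pair merged (X, Y) ends up deepest, at depth 4.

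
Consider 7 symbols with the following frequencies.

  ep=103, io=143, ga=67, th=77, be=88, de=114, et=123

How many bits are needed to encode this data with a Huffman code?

Build the Huffman tree bottom-up:
merge ga(67) and th(77): 144
merge be(88) and ep(103): 191
merge de(114) and et(123): 237
merge io(143) and 144: 287
merge 191 and 237: 428
merge 287 and 428: 715
Total encoded bits = sum of merged weights = 144 + 191 + 237 + 287 + 428 + 715 = 2002.

2002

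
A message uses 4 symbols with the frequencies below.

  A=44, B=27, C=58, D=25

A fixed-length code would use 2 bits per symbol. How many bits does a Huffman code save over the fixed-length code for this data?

6

Fixed-length: 2 bits × 154 symbols = 308 bits.
Huffman merges:
merge D(25) and B(27): 52
merge A(44) and 52: 96
merge C(58) and 96: 154
Huffman total = 52 + 96 + 154 = 302 bits.
Saving = 308 − 302 = 6 bits.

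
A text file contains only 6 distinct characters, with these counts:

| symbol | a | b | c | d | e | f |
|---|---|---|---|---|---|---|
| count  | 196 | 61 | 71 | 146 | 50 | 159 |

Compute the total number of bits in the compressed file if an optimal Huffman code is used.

1659

Build the Huffman tree bottom-up:
combine e(50), b(61) → 111
combine c(71), 111 → 182
combine d(146), f(159) → 305
combine 182, a(196) → 378
combine 305, 378 → 683
Total encoded bits = sum of merged weights = 111 + 182 + 305 + 378 + 683 = 1659.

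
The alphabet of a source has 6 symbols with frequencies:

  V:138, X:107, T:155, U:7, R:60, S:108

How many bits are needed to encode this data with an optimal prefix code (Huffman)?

Build the Huffman tree bottom-up:
U(7) + R(60) → 67
67 + X(107) → 174
S(108) + V(138) → 246
T(155) + 174 → 329
246 + 329 → 575
Total encoded bits = sum of merged weights = 67 + 174 + 246 + 329 + 575 = 1391.

1391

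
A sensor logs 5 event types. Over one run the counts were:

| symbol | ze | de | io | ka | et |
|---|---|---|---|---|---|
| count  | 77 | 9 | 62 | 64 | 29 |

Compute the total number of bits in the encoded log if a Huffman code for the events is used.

Build the Huffman tree bottom-up:
combine de(9), et(29) → 38
combine 38, io(62) → 100
combine ka(64), ze(77) → 141
combine 100, 141 → 241
Total encoded bits = sum of merged weights = 38 + 100 + 141 + 241 = 520.

520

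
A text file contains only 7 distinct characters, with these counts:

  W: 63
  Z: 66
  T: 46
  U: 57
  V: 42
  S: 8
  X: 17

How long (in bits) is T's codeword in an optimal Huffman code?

3

Repeatedly merge the two smallest:
S(8) + X(17) → 25
25 + V(42) → 67
T(46) + U(57) → 103
W(63) + Z(66) → 129
67 + 103 → 170
129 + 170 → 299
The subtree containing T is merged 3 times, so code length = 3.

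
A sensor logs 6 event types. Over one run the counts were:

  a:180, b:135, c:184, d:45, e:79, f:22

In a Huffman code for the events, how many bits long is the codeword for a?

2

Build the tree from the bottom:
merge f(22) and d(45): 67
merge 67 and e(79): 146
merge b(135) and 146: 281
merge a(180) and c(184): 364
merge 281 and 364: 645
a sits 2 levels below the root, so its codeword is 2 bits.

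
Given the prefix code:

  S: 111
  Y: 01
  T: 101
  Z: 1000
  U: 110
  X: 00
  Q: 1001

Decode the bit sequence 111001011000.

Read left to right; each codeword is recognised as soon as it completes (prefix code):
  111→S | 00→X | 101→T | 1000→Z
Decoded message: SXTZ

SXTZ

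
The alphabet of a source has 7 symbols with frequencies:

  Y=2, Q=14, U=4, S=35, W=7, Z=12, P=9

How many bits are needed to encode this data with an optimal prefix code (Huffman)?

Greedily combine the two least-frequent nodes:
combine Y(2), U(4) → 6
combine 6, W(7) → 13
combine P(9), Z(12) → 21
combine 13, Q(14) → 27
combine 21, 27 → 48
combine S(35), 48 → 83
Each symbol's bit-cost is frequency × depth; summing gives 198 bits (equivalently 6 + 13 + 21 + 27 + 48 + 83).

198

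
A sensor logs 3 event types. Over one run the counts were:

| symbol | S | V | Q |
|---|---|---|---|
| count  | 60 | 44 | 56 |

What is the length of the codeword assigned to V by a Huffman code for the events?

Build the tree from the bottom:
V(44) + Q(56) → 100
S(60) + 100 → 160
V sits 2 levels below the root, so its codeword is 2 bits.

2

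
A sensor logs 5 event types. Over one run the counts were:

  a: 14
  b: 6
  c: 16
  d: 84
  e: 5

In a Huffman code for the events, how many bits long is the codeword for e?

Repeatedly merge the two smallest:
merge e(5) and b(6): 11
merge 11 and a(14): 25
merge c(16) and 25: 41
merge 41 and d(84): 125
The subtree containing e is merged 4 times, so code length = 4.

4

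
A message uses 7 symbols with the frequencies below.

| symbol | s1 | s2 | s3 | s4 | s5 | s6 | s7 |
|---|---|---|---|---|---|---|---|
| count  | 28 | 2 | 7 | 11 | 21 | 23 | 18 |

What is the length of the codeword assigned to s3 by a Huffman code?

Huffman merges, smallest pair first:
s2(2) + s3(7) → 9
9 + s4(11) → 20
s7(18) + 20 → 38
s5(21) + s6(23) → 44
s1(28) + 38 → 66
44 + 66 → 110
The subtree containing s3 is merged 5 times, so code length = 5.

5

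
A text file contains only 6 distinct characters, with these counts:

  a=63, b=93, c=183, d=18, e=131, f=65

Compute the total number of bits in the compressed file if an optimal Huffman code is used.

Build the Huffman tree bottom-up:
combine d(18), a(63) → 81
combine f(65), 81 → 146
combine b(93), e(131) → 224
combine 146, c(183) → 329
combine 224, 329 → 553
Total encoded bits = sum of merged weights = 81 + 146 + 224 + 329 + 553 = 1333.

1333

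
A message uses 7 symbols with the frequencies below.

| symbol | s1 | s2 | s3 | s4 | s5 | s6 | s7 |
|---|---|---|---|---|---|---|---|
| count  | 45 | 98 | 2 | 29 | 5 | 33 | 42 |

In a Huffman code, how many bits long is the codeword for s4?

4

Huffman merges, smallest pair first:
combine s3(2), s5(5) → 7
combine 7, s4(29) → 36
combine s6(33), 36 → 69
combine s7(42), s1(45) → 87
combine 69, 87 → 156
combine s2(98), 156 → 254
s4's leaf is at depth 4, giving a 4-bit codeword.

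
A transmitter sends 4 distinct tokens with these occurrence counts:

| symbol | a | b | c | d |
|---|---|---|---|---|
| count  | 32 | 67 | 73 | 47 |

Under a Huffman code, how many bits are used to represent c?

Huffman merges, smallest pair first:
combine a(32), d(47) → 79
combine b(67), c(73) → 140
combine 79, 140 → 219
c's leaf is at depth 2, giving a 2-bit codeword.

2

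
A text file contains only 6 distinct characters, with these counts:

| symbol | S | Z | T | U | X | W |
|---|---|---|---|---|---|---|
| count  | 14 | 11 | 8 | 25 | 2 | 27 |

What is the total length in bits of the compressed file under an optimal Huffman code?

205

Build the Huffman tree bottom-up:
X(2) + T(8) → 10
10 + Z(11) → 21
S(14) + 21 → 35
U(25) + W(27) → 52
35 + 52 → 87
Total encoded bits = sum of merged weights = 10 + 21 + 35 + 52 + 87 = 205.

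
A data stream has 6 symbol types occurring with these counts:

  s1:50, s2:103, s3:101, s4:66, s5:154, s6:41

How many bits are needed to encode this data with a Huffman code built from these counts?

Build the Huffman tree bottom-up:
s6(41) + s1(50) → 91
s4(66) + 91 → 157
s3(101) + s2(103) → 204
s5(154) + 157 → 311
204 + 311 → 515
The encoded length is the sum of every internal node's weight: 91 + 157 + 204 + 311 + 515 = 1278 bits.

1278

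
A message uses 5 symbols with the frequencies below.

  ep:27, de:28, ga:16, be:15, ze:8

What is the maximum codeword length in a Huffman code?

Merge the two lowest-weight nodes at each step:
ze(8) + be(15) → 23
ga(16) + 23 → 39
ep(27) + de(28) → 55
39 + 55 → 94
Maximum depth reached is 3.

3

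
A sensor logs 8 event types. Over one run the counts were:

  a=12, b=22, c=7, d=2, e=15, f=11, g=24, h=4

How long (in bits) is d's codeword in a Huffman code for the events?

5

Huffman merges, smallest pair first:
merge d(2) and h(4): 6
merge 6 and c(7): 13
merge f(11) and a(12): 23
merge 13 and e(15): 28
merge b(22) and 23: 45
merge g(24) and 28: 52
merge 45 and 52: 97
d sits 5 levels below the root, so its codeword is 5 bits.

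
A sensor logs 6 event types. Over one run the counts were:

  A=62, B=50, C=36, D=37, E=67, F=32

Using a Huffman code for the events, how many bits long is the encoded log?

Greedily combine the two least-frequent nodes:
combine F(32), C(36) → 68
combine D(37), B(50) → 87
combine A(62), E(67) → 129
combine 68, 87 → 155
combine 129, 155 → 284
Each symbol's bit-cost is frequency × depth; summing gives 723 bits (equivalently 68 + 87 + 129 + 155 + 284).

723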